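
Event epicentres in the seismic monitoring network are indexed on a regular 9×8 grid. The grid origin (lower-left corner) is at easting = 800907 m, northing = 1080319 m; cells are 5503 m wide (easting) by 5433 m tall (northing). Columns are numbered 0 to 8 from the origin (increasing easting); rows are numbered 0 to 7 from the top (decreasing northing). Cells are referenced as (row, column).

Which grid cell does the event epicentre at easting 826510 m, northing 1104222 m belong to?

Column index: ⌊(826510 − 800907) / 5503⌋ = ⌊4.653⌋ = 4
Row offset from origin: ⌊(1104222 − 1080319) / 5433⌋ = ⌊4.400⌋ = 4 → row 3 (counted from top)

(3, 4)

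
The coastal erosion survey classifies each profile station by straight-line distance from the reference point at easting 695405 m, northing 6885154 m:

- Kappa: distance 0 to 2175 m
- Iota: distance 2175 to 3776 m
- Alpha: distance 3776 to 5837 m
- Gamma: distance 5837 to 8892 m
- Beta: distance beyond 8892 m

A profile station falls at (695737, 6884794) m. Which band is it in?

Distance = √((695737−695405)² + (6884794−6885154)²) = √(110224.000 + 129600.000) = 489.718 m.
0 ≤ 489.718 < 2175 → Kappa.

Kappa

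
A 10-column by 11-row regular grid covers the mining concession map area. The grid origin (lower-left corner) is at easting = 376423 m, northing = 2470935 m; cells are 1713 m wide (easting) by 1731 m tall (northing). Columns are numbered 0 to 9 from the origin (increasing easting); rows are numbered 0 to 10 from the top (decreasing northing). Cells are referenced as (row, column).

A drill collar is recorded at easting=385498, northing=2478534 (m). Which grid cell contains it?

(6, 5)

Column index: ⌊(385498 − 376423) / 1713⌋ = ⌊5.298⌋ = 5
Row offset from origin: ⌊(2478534 − 2470935) / 1731⌋ = ⌊4.390⌋ = 4 → row 6 (counted from top)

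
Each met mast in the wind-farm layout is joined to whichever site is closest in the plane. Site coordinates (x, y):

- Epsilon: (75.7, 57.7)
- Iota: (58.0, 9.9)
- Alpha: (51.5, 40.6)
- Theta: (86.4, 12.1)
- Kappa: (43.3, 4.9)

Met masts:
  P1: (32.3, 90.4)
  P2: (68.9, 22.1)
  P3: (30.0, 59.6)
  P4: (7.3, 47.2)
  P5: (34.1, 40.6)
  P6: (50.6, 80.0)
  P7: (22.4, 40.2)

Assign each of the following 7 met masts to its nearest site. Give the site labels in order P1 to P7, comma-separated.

Alpha, Iota, Alpha, Alpha, Alpha, Epsilon, Alpha

P1 → Alpha (d²=2848.68)
P2 → Iota (d²=267.65)
P3 → Alpha (d²=823.25)
P4 → Alpha (d²=1997.20)
P5 → Alpha (d²=302.76)
P6 → Epsilon (d²=1127.30)
P7 → Alpha (d²=846.97)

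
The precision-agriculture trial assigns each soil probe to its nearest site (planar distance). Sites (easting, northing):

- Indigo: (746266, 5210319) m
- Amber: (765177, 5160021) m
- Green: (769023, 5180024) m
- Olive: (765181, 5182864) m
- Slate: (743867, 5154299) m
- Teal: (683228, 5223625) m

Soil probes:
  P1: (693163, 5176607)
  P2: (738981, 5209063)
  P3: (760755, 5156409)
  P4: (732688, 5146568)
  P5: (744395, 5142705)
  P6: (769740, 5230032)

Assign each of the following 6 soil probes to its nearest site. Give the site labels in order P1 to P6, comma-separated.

P1 → Teal (d²=2309396549.00)
P2 → Indigo (d²=54648761.00)
P3 → Amber (d²=32600628.00)
P4 → Slate (d²=184738402.00)
P5 → Slate (d²=134699620.00)
P6 → Indigo (d²=939631045.00)

Teal, Indigo, Amber, Slate, Slate, Indigo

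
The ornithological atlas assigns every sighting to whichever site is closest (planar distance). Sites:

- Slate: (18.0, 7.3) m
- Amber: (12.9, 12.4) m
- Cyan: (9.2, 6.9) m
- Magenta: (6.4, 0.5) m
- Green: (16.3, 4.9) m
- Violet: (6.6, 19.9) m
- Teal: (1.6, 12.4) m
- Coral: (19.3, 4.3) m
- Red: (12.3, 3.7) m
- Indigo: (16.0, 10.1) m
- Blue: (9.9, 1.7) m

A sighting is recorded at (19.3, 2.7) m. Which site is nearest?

Squared distances to each site:
Slate: 22.850; Amber: 135.050; Cyan: 119.650; Magenta: 171.250; Green: 13.840; Violet: 457.130; Teal: 407.380; Coral: 2.560; Red: 50.000; Indigo: 65.650; Blue: 89.360.
Minimum at Coral.

Coral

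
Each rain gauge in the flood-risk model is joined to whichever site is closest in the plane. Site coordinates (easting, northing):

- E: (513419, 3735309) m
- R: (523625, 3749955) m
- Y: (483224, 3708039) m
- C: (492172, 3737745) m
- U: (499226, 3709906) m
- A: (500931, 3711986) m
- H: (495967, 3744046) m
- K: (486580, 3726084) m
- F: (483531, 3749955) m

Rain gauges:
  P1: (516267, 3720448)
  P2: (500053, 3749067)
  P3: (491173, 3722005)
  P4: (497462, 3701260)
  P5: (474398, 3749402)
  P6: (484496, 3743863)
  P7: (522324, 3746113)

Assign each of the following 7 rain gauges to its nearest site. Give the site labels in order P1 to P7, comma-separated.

E, H, K, U, F, F, R

P1 → E (d²=228960425.00)
P2 → H (d²=41905837.00)
P3 → K (d²=37733890.00)
P4 → U (d²=77865012.00)
P5 → F (d²=83717498.00)
P6 → F (d²=38043689.00)
P7 → R (d²=16453565.00)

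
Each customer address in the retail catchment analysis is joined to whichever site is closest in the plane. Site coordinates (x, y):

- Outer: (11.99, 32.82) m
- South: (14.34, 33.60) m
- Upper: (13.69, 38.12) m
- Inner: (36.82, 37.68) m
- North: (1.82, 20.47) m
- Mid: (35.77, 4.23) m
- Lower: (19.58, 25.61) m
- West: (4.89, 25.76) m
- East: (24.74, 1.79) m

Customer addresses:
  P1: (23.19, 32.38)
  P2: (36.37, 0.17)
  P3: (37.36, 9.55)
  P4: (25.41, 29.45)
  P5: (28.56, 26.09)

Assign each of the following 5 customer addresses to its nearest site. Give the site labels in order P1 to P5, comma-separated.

P1 → Lower (d²=58.87)
P2 → Mid (d²=16.84)
P3 → Mid (d²=30.83)
P4 → Lower (d²=48.73)
P5 → Lower (d²=80.87)

Lower, Mid, Mid, Lower, Lower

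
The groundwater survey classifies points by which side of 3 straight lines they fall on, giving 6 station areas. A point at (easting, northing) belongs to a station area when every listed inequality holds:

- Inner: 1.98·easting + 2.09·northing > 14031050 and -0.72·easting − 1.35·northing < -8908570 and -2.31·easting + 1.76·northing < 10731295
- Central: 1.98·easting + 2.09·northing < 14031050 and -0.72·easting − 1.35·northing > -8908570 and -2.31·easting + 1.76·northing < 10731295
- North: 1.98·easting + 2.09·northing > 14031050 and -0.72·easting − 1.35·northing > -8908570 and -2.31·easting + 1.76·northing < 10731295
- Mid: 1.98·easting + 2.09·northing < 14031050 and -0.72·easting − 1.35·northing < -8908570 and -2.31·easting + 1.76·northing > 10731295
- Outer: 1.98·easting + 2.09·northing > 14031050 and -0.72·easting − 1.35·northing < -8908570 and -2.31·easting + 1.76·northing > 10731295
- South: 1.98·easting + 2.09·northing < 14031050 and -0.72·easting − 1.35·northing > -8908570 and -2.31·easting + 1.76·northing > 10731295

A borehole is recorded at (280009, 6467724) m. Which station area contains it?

Outer

1.98·280009 + 2.09·6467724 = 14071960.980, which is > 14031050
-0.72·280009 − 1.35·6467724 = -8933033.880, which is < -8908570
-2.31·280009 + 1.76·6467724 = 10736373.450, which is > 10731295
This sign pattern matches Outer.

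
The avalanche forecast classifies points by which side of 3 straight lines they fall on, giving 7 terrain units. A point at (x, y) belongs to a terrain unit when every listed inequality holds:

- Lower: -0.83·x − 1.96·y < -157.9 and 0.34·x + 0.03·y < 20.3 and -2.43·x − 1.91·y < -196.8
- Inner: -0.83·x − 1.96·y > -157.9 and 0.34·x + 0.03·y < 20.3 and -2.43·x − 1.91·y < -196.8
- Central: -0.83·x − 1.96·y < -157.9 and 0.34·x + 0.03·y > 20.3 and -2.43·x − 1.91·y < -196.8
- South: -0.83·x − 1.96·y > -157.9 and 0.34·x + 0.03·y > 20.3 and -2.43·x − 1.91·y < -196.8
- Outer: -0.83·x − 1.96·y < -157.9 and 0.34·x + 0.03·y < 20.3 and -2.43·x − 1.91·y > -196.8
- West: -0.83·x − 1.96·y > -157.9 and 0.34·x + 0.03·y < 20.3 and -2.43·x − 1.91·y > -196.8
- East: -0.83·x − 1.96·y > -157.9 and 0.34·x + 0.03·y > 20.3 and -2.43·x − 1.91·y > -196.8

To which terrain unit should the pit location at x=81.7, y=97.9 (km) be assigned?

-0.83·81.7 − 1.96·97.9 = -259.695, which is < -157.9
0.34·81.7 + 0.03·97.9 = 30.715, which is > 20.3
-2.43·81.7 − 1.91·97.9 = -385.520, which is < -196.8
This sign pattern matches Central.

Central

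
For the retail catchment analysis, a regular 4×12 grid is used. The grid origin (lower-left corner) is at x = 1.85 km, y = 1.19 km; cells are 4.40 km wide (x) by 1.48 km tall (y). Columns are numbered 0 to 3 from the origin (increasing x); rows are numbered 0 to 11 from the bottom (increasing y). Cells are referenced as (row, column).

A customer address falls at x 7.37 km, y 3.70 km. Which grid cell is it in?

Column index: ⌊(7.37 − 1.85) / 4.40⌋ = ⌊1.255⌋ = 1
Row offset from origin: ⌊(3.70 − 1.19) / 1.48⌋ = ⌊1.696⌋ = 1 → row 1

(1, 1)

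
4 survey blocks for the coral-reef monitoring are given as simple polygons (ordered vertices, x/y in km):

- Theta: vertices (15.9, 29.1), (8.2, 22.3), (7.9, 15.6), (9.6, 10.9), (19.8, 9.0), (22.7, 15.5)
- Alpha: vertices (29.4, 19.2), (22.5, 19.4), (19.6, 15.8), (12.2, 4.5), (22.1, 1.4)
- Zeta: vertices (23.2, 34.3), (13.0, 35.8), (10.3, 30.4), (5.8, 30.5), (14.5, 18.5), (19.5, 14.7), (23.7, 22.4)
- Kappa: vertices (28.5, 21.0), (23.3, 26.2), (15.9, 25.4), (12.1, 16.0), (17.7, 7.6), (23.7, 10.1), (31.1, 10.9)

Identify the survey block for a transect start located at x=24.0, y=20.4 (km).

Cast a ray rightward from (24.0, 20.4). For each polygon, the edges (by vertex number in listed order) whose endpoints lie on opposite sides of y = 20.4, where each meets that height, and whether that is right or left of the point:
Theta: 2–3 at x≈8.11 (left), 6–1 at x≈20.25 (left) → 0 crossings.
Alpha: no edge straddles that height → 0 crossings.
Zeta: 4–5 at x≈13.12 (left), 6–7 at x≈22.61 (left) → 0 crossings.
Kappa: 3–4 at x≈13.88 (left), 7–1 at x≈28.65 (right) → 1 crossing.
Only Kappa has an odd count, so the point is inside Kappa.

Kappa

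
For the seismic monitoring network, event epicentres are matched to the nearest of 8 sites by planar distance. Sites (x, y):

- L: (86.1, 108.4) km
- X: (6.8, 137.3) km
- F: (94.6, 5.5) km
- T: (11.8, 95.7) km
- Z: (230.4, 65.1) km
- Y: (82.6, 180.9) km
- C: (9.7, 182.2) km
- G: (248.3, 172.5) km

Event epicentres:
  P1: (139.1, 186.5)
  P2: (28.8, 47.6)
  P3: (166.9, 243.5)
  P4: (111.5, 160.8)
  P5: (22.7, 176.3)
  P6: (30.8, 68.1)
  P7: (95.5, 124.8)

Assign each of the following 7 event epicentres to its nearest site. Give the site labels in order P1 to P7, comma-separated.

P1 → Y (d²=3223.61)
P2 → T (d²=2602.61)
P3 → Y (d²=11025.25)
P4 → Y (d²=1239.22)
P5 → C (d²=203.81)
P6 → T (d²=1122.76)
P7 → L (d²=357.32)

Y, T, Y, Y, C, T, L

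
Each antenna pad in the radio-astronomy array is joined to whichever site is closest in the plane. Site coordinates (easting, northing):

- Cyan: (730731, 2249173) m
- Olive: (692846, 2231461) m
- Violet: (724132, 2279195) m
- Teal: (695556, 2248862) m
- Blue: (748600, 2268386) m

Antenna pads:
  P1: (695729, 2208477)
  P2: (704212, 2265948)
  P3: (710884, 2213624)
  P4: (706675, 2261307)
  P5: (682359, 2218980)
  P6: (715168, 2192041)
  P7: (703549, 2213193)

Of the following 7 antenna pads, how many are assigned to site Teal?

2

P1 → Olive
P2 → Teal
P3 → Olive
P4 → Teal
P5 → Olive
P6 → Olive
P7 → Olive
2 of the 7 go to Teal.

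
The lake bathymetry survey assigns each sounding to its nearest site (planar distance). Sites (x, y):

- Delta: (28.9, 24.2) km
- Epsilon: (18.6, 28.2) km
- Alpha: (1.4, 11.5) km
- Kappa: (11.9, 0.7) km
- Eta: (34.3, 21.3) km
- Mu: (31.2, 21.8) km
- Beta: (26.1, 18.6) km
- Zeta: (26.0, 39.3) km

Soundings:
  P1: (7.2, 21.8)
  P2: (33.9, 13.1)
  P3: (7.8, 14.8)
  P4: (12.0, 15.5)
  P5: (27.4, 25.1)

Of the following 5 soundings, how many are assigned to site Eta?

1

P1 → Alpha
P2 → Eta
P3 → Alpha
P4 → Alpha
P5 → Delta
1 of the 5 goes to Eta.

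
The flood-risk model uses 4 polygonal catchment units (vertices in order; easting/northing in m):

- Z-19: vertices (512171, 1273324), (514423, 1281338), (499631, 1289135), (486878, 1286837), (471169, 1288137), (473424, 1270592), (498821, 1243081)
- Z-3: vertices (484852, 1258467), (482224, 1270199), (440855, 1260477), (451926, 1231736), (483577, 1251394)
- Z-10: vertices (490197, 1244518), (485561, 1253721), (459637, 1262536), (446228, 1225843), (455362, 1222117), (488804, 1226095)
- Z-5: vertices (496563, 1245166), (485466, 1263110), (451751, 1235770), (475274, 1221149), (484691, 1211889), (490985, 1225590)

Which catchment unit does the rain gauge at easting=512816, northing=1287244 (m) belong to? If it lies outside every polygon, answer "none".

none

Cast a ray rightward from (512816, 1287244). For each polygon, the edges (by vertex number in listed order) whose endpoints lie on opposite sides of northing = 1287244, where each meets that height, and whether that is right or left of the point:
Z-19: 2–3 at easting≈503218.5 (left), 3–4 at easting≈489136.7 (left), 4–5 at easting≈481959.9 (left), 5–6 at easting≈471283.8 (left) → 0 crossings.
Z-3: no edge straddles that height → 0 crossings.
Z-10: no edge straddles that height → 0 crossings.
Z-5: no edge straddles that height → 0 crossings.
All counts are even, so the point lies outside every listed polygon.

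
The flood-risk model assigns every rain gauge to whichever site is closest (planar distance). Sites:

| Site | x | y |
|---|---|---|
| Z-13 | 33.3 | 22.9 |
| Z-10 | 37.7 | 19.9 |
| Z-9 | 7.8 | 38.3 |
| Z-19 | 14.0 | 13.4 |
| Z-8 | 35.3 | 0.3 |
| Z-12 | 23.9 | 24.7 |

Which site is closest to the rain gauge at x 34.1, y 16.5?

Squared distances to each site:
Z-13: 41.600; Z-10: 24.520; Z-9: 1166.930; Z-19: 413.620; Z-8: 263.880; Z-12: 171.280.
Minimum at Z-10.

Z-10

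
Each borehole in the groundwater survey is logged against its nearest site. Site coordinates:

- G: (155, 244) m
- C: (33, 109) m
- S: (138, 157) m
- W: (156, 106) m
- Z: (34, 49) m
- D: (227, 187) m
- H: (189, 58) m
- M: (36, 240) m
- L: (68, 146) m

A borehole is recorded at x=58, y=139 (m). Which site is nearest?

L

Squared distances to each site:
G: 20434.000; C: 1525.000; S: 6724.000; W: 10693.000; Z: 8676.000; D: 30865.000; H: 23722.000; M: 10685.000; L: 149.000.
Minimum at L.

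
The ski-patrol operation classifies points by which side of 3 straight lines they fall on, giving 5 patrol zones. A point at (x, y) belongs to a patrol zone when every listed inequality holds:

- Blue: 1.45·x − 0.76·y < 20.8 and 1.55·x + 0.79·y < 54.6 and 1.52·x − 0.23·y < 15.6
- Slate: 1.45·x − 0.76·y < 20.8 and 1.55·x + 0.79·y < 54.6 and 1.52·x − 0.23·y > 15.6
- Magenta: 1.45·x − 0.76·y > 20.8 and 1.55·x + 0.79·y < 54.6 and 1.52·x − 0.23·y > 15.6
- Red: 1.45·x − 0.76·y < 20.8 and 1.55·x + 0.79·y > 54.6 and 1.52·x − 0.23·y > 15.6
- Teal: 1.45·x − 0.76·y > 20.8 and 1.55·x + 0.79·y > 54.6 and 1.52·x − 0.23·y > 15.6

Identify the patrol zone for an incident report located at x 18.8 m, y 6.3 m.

1.45·18.8 − 0.76·6.3 = 22.472, which is > 20.8
1.55·18.8 + 0.79·6.3 = 34.117, which is < 54.6
1.52·18.8 − 0.23·6.3 = 27.127, which is > 15.6
This sign pattern matches Magenta.

Magenta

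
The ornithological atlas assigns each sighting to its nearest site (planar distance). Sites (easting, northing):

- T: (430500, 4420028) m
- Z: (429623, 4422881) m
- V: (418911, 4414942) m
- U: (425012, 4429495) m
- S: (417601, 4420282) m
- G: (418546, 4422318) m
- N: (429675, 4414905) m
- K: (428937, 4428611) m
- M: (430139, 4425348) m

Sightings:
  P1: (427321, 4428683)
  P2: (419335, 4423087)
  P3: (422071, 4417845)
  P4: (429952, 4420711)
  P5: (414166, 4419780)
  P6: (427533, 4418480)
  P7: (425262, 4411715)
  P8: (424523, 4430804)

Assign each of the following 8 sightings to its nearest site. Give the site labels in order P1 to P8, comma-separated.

K, G, V, T, S, T, N, U

P1 → K (d²=2616640.00)
P2 → G (d²=1213882.00)
P3 → V (d²=18413009.00)
P4 → T (d²=766793.00)
P5 → S (d²=12051229.00)
P6 → T (d²=11199393.00)
P7 → N (d²=29650669.00)
P8 → U (d²=1952602.00)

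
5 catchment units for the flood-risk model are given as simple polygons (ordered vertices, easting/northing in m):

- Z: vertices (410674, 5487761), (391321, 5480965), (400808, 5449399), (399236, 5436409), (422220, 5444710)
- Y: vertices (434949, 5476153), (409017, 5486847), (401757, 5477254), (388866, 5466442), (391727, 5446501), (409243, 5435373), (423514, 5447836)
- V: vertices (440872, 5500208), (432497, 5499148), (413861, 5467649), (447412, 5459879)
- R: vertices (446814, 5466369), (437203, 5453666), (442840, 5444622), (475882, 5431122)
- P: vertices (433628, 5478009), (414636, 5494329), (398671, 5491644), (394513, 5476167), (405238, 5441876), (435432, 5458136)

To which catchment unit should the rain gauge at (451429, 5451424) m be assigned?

Cast a ray rightward from (451429, 5451424). For each polygon, the edges (by vertex number in listed order) whose endpoints lie on opposite sides of northing = 5451424, where each meets that height, and whether that is right or left of the point:
Z: 2–3 at easting≈400199.4 (left), 5–1 at easting≈420419.3 (left) → 0 crossings.
Y: 4–5 at easting≈391020.7 (left), 7–1 at easting≈424962.9 (left) → 0 crossings.
V: no edge straddles that height → 0 crossings.
R: 2–3 at easting≈438600.4 (left), 4–1 at easting≈459139.1 (right) → 1 crossing.
P: 4–5 at easting≈402251.7 (left), 5–6 at easting≈422968.2 (left) → 0 crossings.
Only R has an odd count, so the point is inside R.

R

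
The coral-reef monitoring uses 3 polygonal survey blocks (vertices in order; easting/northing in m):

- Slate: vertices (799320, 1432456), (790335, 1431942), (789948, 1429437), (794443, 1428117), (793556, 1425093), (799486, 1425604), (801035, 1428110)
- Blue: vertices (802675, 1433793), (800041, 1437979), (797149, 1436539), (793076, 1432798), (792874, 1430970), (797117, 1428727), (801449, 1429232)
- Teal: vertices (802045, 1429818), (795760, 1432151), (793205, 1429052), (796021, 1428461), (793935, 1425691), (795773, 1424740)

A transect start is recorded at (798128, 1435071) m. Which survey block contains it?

Cast a ray rightward from (798128, 1435071). For each polygon, the edges (by vertex number in listed order) whose endpoints lie on opposite sides of northing = 1435071, where each meets that height, and whether that is right or left of the point:
Slate: no edge straddles that height → 0 crossings.
Blue: 1–2 at easting≈801870.8 (right), 3–4 at easting≈795550.7 (left) → 1 crossing.
Teal: no edge straddles that height → 0 crossings.
Only Blue has an odd count, so the point is inside Blue.

Blue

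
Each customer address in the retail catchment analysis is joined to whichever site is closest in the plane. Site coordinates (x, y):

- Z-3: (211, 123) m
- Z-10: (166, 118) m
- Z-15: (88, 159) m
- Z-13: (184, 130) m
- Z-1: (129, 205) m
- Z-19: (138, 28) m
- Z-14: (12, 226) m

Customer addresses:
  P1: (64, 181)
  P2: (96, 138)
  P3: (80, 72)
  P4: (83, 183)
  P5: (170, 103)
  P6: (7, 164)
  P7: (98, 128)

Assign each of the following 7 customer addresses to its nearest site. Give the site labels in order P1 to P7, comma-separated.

Z-15, Z-15, Z-19, Z-15, Z-10, Z-14, Z-15

P1 → Z-15 (d²=1060.00)
P2 → Z-15 (d²=505.00)
P3 → Z-19 (d²=5300.00)
P4 → Z-15 (d²=601.00)
P5 → Z-10 (d²=241.00)
P6 → Z-14 (d²=3869.00)
P7 → Z-15 (d²=1061.00)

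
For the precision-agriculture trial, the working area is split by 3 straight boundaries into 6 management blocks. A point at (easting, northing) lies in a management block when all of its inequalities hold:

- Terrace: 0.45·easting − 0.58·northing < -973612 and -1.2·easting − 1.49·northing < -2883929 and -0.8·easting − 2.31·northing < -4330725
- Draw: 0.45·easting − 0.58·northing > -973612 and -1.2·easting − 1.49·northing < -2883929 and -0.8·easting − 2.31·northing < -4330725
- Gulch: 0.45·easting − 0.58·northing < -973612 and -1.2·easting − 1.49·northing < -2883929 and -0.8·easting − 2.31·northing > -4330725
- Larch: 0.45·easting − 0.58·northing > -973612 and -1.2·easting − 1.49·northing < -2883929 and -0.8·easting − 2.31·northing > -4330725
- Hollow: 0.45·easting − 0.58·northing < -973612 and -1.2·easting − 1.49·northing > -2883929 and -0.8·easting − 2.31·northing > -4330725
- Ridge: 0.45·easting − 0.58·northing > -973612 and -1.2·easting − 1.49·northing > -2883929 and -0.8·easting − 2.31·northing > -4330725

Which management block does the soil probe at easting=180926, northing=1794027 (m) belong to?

Larch

0.45·180926 − 0.58·1794027 = -959118.960, which is > -973612
-1.2·180926 − 1.49·1794027 = -2890211.430, which is < -2883929
-0.8·180926 − 2.31·1794027 = -4288943.170, which is > -4330725
This sign pattern matches Larch.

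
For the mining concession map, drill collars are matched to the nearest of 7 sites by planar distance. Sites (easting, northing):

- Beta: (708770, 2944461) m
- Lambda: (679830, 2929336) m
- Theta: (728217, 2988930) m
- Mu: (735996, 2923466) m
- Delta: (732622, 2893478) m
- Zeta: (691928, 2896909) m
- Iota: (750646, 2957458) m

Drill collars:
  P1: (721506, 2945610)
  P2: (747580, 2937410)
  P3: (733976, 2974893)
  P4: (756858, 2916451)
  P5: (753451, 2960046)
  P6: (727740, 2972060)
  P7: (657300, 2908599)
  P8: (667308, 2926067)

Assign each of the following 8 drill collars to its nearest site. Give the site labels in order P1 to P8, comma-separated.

Beta, Mu, Theta, Mu, Iota, Theta, Lambda, Lambda

P1 → Beta (d²=163525897.00)
P2 → Mu (d²=328624192.00)
P3 → Theta (d²=230203450.00)
P4 → Mu (d²=484433269.00)
P5 → Iota (d²=14565769.00)
P6 → Theta (d²=284824429.00)
P7 → Lambda (d²=937624069.00)
P8 → Lambda (d²=167486845.00)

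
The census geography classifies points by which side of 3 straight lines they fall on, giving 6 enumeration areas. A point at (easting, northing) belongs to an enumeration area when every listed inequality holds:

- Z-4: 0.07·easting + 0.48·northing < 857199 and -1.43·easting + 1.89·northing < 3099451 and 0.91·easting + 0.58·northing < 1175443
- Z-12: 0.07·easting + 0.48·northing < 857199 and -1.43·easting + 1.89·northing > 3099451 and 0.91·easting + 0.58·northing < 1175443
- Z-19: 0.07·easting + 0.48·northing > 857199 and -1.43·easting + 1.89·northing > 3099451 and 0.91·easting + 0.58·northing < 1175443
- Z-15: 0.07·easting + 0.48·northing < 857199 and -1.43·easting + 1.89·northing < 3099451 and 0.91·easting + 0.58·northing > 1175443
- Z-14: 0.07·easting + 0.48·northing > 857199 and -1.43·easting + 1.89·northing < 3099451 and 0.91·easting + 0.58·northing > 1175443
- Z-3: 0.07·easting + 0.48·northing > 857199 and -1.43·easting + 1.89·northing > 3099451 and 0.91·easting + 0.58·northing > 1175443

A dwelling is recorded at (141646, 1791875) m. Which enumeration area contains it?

0.07·141646 + 0.48·1791875 = 870015.220, which is > 857199
-1.43·141646 + 1.89·1791875 = 3184089.970, which is > 3099451
0.91·141646 + 0.58·1791875 = 1168185.360, which is < 1175443
This sign pattern matches Z-19.

Z-19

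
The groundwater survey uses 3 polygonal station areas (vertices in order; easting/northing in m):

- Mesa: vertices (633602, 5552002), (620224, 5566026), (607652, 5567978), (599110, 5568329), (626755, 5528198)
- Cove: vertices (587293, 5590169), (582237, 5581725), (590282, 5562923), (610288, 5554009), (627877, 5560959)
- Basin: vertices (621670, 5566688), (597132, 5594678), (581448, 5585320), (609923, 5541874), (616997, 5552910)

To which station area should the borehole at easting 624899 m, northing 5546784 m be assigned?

Cast a ray rightward from (624899, 5546784). For each polygon, the edges (by vertex number in listed order) whose endpoints lie on opposite sides of northing = 5546784, where each meets that height, and whether that is right or left of the point:
Mesa: 4–5 at easting≈613951.7 (left), 5–1 at easting≈632101.1 (right) → 1 crossing.
Cove: no edge straddles that height → 0 crossings.
Basin: 3–4 at easting≈606704.9 (left), 4–5 at easting≈613070.3 (left) → 0 crossings.
Only Mesa has an odd count, so the point is inside Mesa.

Mesa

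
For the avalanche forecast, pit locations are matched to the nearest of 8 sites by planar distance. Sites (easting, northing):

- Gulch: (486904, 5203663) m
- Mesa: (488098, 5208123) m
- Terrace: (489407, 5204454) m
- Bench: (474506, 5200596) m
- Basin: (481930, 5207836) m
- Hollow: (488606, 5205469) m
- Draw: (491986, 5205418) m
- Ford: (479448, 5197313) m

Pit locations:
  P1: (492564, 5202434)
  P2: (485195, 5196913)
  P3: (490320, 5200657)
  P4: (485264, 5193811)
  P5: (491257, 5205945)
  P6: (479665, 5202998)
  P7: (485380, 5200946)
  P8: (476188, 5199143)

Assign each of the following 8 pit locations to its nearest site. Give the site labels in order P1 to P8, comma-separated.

P1 → Draw (d²=9238340.00)
P2 → Ford (d²=33188009.00)
P3 → Terrace (d²=15250778.00)
P4 → Ford (d²=46089860.00)
P5 → Draw (d²=809170.00)
P6 → Basin (d²=28536469.00)
P7 → Gulch (d²=9704665.00)
P8 → Bench (d²=4940333.00)

Draw, Ford, Terrace, Ford, Draw, Basin, Gulch, Bench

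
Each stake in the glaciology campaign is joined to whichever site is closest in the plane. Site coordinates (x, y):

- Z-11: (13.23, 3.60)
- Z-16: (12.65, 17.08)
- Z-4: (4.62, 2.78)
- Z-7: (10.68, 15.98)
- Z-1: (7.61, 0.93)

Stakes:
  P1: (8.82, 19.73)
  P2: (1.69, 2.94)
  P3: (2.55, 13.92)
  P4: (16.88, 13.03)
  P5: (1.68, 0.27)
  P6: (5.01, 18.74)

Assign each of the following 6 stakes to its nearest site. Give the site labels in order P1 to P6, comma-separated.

Z-7, Z-4, Z-7, Z-16, Z-4, Z-7

P1 → Z-7 (d²=17.52)
P2 → Z-4 (d²=8.61)
P3 → Z-7 (d²=70.34)
P4 → Z-16 (d²=34.30)
P5 → Z-4 (d²=14.94)
P6 → Z-7 (d²=39.77)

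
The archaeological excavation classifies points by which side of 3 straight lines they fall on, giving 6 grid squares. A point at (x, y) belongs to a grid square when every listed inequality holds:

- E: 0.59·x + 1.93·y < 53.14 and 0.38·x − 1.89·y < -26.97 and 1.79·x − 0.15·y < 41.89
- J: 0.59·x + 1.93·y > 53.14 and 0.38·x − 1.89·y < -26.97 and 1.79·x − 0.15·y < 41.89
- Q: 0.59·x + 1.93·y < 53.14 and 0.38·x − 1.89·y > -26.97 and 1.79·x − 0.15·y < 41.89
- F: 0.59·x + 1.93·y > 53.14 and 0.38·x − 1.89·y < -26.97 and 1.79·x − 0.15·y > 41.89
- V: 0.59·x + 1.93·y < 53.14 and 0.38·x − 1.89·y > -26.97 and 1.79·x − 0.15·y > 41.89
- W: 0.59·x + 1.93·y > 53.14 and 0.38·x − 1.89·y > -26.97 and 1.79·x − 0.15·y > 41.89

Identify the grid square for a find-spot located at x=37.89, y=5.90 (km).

0.59·37.89 + 1.93·5.90 = 33.742, which is < 53.14
0.38·37.89 − 1.89·5.90 = 3.247, which is > -26.97
1.79·37.89 − 0.15·5.90 = 66.938, which is > 41.89
This sign pattern matches V.

V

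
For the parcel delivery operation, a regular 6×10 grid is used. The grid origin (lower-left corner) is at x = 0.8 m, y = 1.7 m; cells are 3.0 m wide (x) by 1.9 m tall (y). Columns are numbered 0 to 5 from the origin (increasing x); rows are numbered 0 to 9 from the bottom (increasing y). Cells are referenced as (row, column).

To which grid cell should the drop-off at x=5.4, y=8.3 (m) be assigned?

(3, 1)

Column index: ⌊(5.4 − 0.8) / 3.0⌋ = ⌊1.533⌋ = 1
Row offset from origin: ⌊(8.3 − 1.7) / 1.9⌋ = ⌊3.474⌋ = 3 → row 3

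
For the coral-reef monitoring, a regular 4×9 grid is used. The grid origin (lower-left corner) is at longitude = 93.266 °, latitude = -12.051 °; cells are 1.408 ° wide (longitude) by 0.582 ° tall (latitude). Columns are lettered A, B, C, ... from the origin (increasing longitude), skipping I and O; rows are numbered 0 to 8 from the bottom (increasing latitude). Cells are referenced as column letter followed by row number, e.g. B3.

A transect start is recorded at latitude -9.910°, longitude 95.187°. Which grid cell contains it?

Column index: ⌊(95.187 − 93.266) / 1.408⌋ = ⌊1.364⌋ = 1 → column B
Row offset from origin: ⌊(-9.910 − -12.051) / 0.582⌋ = ⌊3.679⌋ = 3 → row 3

B3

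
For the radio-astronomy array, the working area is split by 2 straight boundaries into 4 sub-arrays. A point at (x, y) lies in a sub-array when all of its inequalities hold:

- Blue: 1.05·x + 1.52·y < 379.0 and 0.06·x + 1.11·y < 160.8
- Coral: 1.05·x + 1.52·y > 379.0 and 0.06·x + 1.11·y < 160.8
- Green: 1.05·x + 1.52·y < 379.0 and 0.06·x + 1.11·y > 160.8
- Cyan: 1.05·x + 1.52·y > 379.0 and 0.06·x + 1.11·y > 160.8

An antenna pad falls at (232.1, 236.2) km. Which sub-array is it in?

1.05·232.1 + 1.52·236.2 = 602.729, which is > 379.0
0.06·232.1 + 1.11·236.2 = 276.108, which is > 160.8
This sign pattern matches Cyan.

Cyan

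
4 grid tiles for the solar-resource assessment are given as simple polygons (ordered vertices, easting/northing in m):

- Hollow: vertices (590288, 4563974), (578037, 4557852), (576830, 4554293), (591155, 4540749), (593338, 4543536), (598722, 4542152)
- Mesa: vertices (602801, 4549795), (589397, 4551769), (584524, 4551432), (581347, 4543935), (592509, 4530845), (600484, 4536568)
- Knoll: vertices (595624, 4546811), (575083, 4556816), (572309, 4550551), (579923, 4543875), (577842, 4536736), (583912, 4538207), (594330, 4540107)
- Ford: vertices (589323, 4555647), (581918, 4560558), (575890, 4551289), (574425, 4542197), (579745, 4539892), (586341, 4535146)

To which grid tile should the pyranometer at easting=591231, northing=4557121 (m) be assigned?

Hollow

Cast a ray rightward from (591231, 4557121). For each polygon, the edges (by vertex number in listed order) whose endpoints lie on opposite sides of northing = 4557121, where each meets that height, and whether that is right or left of the point:
Hollow: 2–3 at easting≈577789.1 (left), 6–1 at easting≈592936.6 (right) → 1 crossing.
Mesa: no edge straddles that height → 0 crossings.
Knoll: no edge straddles that height → 0 crossings.
Ford: 1–2 at easting≈587100.4 (left), 2–3 at easting≈579682.8 (left) → 0 crossings.
Only Hollow has an odd count, so the point is inside Hollow.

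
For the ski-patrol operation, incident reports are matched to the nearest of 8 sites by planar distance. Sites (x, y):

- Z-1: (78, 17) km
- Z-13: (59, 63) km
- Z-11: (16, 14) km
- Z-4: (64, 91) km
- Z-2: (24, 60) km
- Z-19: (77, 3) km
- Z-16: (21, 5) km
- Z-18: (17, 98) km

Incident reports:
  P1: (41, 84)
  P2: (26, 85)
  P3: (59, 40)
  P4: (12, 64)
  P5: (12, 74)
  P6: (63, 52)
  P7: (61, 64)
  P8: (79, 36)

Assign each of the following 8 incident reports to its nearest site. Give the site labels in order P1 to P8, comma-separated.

P1 → Z-4 (d²=578.00)
P2 → Z-18 (d²=250.00)
P3 → Z-13 (d²=529.00)
P4 → Z-2 (d²=160.00)
P5 → Z-2 (d²=340.00)
P6 → Z-13 (d²=137.00)
P7 → Z-13 (d²=5.00)
P8 → Z-1 (d²=362.00)

Z-4, Z-18, Z-13, Z-2, Z-2, Z-13, Z-13, Z-1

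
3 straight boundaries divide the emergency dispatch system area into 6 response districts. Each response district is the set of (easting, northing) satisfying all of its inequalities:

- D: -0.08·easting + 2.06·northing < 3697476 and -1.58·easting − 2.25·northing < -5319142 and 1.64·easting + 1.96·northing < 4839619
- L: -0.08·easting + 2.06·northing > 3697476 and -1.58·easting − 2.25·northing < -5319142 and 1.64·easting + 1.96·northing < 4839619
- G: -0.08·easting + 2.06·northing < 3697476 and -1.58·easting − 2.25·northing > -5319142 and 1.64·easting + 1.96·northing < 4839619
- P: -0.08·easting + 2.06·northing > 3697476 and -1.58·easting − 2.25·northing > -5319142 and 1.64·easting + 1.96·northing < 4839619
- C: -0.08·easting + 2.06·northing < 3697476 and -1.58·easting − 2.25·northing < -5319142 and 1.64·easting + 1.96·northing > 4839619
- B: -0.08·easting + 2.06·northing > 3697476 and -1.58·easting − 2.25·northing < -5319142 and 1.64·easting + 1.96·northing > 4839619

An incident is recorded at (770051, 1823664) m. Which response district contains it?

-0.08·770051 + 2.06·1823664 = 3695143.760, which is < 3697476
-1.58·770051 − 2.25·1823664 = -5319924.580, which is < -5319142
1.64·770051 + 1.96·1823664 = 4837265.080, which is < 4839619
This sign pattern matches D.

D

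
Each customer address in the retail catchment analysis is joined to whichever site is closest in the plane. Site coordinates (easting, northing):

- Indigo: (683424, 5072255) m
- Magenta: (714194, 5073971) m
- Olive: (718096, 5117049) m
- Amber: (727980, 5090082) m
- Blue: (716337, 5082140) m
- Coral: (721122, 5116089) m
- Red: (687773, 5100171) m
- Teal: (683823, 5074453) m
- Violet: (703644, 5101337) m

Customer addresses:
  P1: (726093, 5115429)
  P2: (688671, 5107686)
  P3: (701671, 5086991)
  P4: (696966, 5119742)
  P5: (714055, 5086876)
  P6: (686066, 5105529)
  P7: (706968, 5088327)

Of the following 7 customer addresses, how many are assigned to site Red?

P1 → Coral
P2 → Red
P3 → Violet
P4 → Violet
P5 → Blue
P6 → Red
P7 → Blue
2 of the 7 go to Red.

2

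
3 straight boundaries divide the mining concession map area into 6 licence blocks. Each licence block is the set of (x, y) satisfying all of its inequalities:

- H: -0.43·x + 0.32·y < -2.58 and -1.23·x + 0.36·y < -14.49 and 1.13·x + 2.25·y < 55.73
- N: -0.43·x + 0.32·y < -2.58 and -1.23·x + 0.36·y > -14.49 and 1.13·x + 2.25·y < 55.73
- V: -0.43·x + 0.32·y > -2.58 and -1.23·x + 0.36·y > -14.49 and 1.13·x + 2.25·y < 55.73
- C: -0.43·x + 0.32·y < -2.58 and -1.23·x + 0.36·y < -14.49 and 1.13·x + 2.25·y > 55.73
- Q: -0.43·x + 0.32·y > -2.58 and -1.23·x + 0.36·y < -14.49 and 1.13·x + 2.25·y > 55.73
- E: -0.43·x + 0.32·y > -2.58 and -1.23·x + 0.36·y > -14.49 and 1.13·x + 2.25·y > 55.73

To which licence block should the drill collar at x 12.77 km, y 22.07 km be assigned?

E

-0.43·12.77 + 0.32·22.07 = 1.571, which is > -2.58
-1.23·12.77 + 0.36·22.07 = -7.762, which is > -14.49
1.13·12.77 + 2.25·22.07 = 64.088, which is > 55.73
This sign pattern matches E.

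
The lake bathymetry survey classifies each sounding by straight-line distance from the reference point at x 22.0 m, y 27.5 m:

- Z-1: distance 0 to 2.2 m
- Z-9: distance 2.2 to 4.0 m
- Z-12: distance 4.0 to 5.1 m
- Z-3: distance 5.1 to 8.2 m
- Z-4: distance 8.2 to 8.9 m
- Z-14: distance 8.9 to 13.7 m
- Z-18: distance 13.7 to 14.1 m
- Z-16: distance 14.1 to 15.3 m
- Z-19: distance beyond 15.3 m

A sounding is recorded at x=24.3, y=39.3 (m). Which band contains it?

Z-14

Distance = √((24.3−22.0)² + (39.3−27.5)²) = √(5.290 + 139.240) = 12.022 m.
8.9 ≤ 12.022 < 13.7 → Z-14.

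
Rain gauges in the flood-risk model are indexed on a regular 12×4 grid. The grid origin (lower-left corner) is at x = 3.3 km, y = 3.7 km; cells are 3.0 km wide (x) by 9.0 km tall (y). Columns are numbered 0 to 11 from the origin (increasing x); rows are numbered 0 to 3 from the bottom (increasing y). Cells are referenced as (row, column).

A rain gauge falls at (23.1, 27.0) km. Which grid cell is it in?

(2, 6)

Column index: ⌊(23.1 − 3.3) / 3.0⌋ = ⌊6.600⌋ = 6
Row offset from origin: ⌊(27.0 − 3.7) / 9.0⌋ = ⌊2.589⌋ = 2 → row 2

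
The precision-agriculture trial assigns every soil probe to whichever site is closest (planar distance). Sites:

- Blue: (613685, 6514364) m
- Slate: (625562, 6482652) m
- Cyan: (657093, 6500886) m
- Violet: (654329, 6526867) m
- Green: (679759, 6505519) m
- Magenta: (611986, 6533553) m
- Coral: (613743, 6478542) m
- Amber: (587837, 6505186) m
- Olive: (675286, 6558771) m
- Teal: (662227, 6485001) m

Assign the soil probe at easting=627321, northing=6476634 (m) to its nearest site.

Slate

Squared distances to each site:
Blue: 1609493396.000; Slate: 39310405.000; Cyan: 1474531488.000; Violet: 3252786353.000; Green: 3584087069.000; Magenta: 3474934786.000; Coral: 188002548.000; Amber: 2374202960.000; Olive: 9047127994.000; Teal: 1288435525.000.
Minimum at Slate.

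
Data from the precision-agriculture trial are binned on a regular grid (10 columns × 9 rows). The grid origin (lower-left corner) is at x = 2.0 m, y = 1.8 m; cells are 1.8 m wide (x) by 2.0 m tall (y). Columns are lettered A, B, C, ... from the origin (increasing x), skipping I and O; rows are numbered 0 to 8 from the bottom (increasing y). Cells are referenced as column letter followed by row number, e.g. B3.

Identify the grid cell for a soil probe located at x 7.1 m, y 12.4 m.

Column index: ⌊(7.1 − 2.0) / 1.8⌋ = ⌊2.833⌋ = 2 → column C
Row offset from origin: ⌊(12.4 − 1.8) / 2.0⌋ = ⌊5.300⌋ = 5 → row 5

C5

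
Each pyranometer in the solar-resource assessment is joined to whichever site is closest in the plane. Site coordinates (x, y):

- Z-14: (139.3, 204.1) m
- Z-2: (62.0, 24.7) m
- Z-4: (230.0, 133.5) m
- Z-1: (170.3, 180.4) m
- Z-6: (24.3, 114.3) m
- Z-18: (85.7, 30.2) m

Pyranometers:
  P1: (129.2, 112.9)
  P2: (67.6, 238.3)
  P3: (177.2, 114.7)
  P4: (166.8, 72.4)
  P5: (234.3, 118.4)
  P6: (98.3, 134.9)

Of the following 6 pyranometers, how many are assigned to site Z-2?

P1 → Z-1
P2 → Z-14
P3 → Z-4
P4 → Z-4
P5 → Z-4
P6 → Z-6
0 of the 6 go to Z-2.

0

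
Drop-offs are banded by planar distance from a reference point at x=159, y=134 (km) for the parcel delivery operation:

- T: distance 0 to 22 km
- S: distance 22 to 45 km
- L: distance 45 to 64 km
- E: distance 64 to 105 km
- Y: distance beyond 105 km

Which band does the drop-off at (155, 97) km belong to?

S

Distance = √((155−159)² + (97−134)²) = √(16.000 + 1369.000) = 37.216 km.
22 ≤ 37.216 < 45 → S.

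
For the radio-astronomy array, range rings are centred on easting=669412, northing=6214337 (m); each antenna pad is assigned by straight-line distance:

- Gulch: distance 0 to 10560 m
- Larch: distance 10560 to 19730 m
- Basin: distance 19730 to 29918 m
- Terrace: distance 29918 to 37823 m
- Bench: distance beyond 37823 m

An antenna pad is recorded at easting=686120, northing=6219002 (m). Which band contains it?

Larch

Distance = √((686120−669412)² + (6219002−6214337)²) = √(279157264.000 + 21762225.000) = 17347.031 m.
10560 ≤ 17347.031 < 19730 → Larch.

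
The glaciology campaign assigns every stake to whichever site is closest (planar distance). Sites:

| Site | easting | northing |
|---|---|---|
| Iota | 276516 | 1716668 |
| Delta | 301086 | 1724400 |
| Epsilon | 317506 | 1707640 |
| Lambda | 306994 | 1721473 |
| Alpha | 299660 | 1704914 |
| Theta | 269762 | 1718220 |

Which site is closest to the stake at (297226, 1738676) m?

Squared distances to each site:
Iota: 913256164.000; Delta: 218703776.000; Epsilon: 1374511696.000; Lambda: 391357033.000; Alpha: 1145797000.000; Theta: 1172719232.000.
Minimum at Delta.

Delta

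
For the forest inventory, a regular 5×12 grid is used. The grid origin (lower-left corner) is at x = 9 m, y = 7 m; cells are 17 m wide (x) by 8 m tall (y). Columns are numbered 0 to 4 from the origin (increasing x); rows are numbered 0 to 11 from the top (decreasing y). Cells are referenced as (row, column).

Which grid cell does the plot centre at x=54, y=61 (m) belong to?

Column index: ⌊(54 − 9) / 17⌋ = ⌊2.647⌋ = 2
Row offset from origin: ⌊(61 − 7) / 8⌋ = ⌊6.750⌋ = 6 → row 5 (counted from top)

(5, 2)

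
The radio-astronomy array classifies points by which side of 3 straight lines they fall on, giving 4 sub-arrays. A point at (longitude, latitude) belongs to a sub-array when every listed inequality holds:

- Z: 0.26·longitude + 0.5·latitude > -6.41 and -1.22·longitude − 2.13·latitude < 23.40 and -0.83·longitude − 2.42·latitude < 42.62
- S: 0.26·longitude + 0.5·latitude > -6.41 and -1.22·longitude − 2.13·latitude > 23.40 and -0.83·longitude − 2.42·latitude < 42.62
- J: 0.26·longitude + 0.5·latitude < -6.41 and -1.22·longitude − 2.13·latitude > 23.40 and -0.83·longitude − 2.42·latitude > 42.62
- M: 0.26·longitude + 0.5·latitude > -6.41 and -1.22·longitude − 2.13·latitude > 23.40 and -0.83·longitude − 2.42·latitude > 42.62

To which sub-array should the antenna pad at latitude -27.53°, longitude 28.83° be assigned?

M

0.26·28.83 + 0.5·-27.53 = -6.269, which is > -6.41
-1.22·28.83 − 2.13·-27.53 = 23.466, which is > 23.40
-0.83·28.83 − 2.42·-27.53 = 42.694, which is > 42.62
This sign pattern matches M.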